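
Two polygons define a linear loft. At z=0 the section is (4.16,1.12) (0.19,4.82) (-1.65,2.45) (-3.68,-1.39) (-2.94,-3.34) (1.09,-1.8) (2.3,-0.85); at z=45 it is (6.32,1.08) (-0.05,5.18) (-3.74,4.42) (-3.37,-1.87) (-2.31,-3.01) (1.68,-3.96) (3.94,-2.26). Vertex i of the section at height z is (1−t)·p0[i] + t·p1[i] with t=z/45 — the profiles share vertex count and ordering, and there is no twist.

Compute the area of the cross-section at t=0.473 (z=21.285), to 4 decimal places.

Area at t=0.473: 46.0279

Cross-section at t=0.473: each vertex is (1-t)·p0[i] + t·p1[i].
  v1: (1-0.473)·(4.16,1.12) + 0.473·(6.32,1.08) = (5.1817,1.1011)
  v2: (1-0.473)·(0.19,4.82) + 0.473·(-0.05,5.18) = (0.0765,4.9903)
  v3: (1-0.473)·(-1.65,2.45) + 0.473·(-3.74,4.42) = (-2.6386,3.3818)
  v4: (1-0.473)·(-3.68,-1.39) + 0.473·(-3.37,-1.87) = (-3.5334,-1.6170)
  v5: (1-0.473)·(-2.94,-3.34) + 0.473·(-2.31,-3.01) = (-2.6420,-3.1839)
  v6: (1-0.473)·(1.09,-1.8) + 0.473·(1.68,-3.96) = (1.3691,-2.8217)
  v7: (1-0.473)·(2.3,-0.85) + 0.473·(3.94,-2.26) = (3.0757,-1.5169)
Shoelace sum Σ(x_i·y_{i+1} − x_{i+1}·y_i):
  i=1: 5.1817·4.9903 − 0.0765·1.1011 = +25.7738 (running +25.7738)
  i=2: 0.0765·3.3818 − -2.6386·4.9903 = +13.4258 (running +39.1997)
  i=3: -2.6386·-1.6170 − -3.5334·3.3818 = +16.2159 (running +55.4155)
  i=4: -3.5334·-3.1839 − -2.6420·-1.6170 = +6.9777 (running +62.3932)
  i=5: -2.6420·-2.8217 − 1.3691·-3.1839 = +11.8139 (running +74.2071)
  i=6: 1.3691·-1.5169 − 3.0757·-2.8217 = +6.6019 (running +80.8090)
  i=7: 3.0757·1.1011 − 5.1817·-1.5169 = +11.2469 (running +92.0559)
Area = |Σ|/2 = |92.0559|/2 = 46.0279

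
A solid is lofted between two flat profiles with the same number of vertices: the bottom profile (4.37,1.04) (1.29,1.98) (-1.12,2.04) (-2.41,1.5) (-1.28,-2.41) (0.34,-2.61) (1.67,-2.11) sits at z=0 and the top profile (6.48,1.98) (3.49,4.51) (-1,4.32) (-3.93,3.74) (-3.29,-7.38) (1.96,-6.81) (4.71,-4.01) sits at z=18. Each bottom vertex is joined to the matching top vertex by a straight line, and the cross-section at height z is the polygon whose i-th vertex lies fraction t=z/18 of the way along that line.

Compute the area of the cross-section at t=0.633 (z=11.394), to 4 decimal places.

Cross-section at t=0.633: each vertex is (1-t)·p0[i] + t·p1[i].
  v1: (1-0.633)·(4.37,1.04) + 0.633·(6.48,1.98) = (5.7056,1.6350)
  v2: (1-0.633)·(1.29,1.98) + 0.633·(3.49,4.51) = (2.6826,3.5815)
  v3: (1-0.633)·(-1.12,2.04) + 0.633·(-1,4.32) = (-1.0440,3.4832)
  v4: (1-0.633)·(-2.41,1.5) + 0.633·(-3.93,3.74) = (-3.3722,2.9179)
  v5: (1-0.633)·(-1.28,-2.41) + 0.633·(-3.29,-7.38) = (-2.5523,-5.5560)
  v6: (1-0.633)·(0.34,-2.61) + 0.633·(1.96,-6.81) = (1.3655,-5.2686)
  v7: (1-0.633)·(1.67,-2.11) + 0.633·(4.71,-4.01) = (3.5943,-3.3127)
Shoelace sum Σ(x_i·y_{i+1} − x_{i+1}·y_i):
  i=1: 5.7056·3.5815 − 2.6826·1.6350 = +16.0486 (running +16.0486)
  i=2: 2.6826·3.4832 − -1.0440·3.5815 = +13.0834 (running +29.1319)
  i=3: -1.0440·2.9179 − -3.3722·3.4832 = +8.6996 (running +37.8315)
  i=4: -3.3722·-5.5560 − -2.5523·2.9179 = +26.1832 (running +64.0148)
  i=5: -2.5523·-5.2686 − 1.3655·-5.5560 = +21.0337 (running +85.0485)
  i=6: 1.3655·-3.3127 − 3.5943·-5.2686 = +14.4137 (running +99.4622)
  i=7: 3.5943·1.6350 − 5.7056·-3.3127 = +24.7778 (running +124.2400)
Area = |Σ|/2 = |124.2400|/2 = 62.1200

Area at t=0.633: 62.1200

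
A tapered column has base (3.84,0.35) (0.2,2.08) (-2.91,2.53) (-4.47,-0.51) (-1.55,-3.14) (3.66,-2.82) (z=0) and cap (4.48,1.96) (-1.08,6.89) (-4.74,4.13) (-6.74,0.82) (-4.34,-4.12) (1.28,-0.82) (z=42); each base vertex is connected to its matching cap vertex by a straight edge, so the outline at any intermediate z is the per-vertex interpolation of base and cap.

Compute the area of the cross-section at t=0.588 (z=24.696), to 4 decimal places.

Area at t=0.588: 52.0347

Cross-section at t=0.588: each vertex is (1-t)·p0[i] + t·p1[i].
  v1: (1-0.588)·(3.84,0.35) + 0.588·(4.48,1.96) = (4.2163,1.2967)
  v2: (1-0.588)·(0.2,2.08) + 0.588·(-1.08,6.89) = (-0.5526,4.9083)
  v3: (1-0.588)·(-2.91,2.53) + 0.588·(-4.74,4.13) = (-3.9860,3.4708)
  v4: (1-0.588)·(-4.47,-0.51) + 0.588·(-6.74,0.82) = (-5.8048,0.2720)
  v5: (1-0.588)·(-1.55,-3.14) + 0.588·(-4.34,-4.12) = (-3.1905,-3.7162)
  v6: (1-0.588)·(3.66,-2.82) + 0.588·(1.28,-0.82) = (2.2606,-1.6440)
Shoelace sum Σ(x_i·y_{i+1} − x_{i+1}·y_i):
  i=1: 4.2163·4.9083 − -0.5526·1.2967 = +21.4115 (running +21.4115)
  i=2: -0.5526·3.4708 − -3.9860·4.9083 = +17.6465 (running +39.0580)
  i=3: -3.9860·0.2720 − -5.8048·3.4708 = +19.0628 (running +58.1208)
  i=4: -5.8048·-3.7162 − -3.1905·0.2720 = +22.4398 (running +80.5606)
  i=5: -3.1905·-1.6440 − 2.2606·-3.7162 = +13.6460 (running +94.2066)
  i=6: 2.2606·1.2967 − 4.2163·-1.6440 = +9.8629 (running +104.0695)
Area = |Σ|/2 = |104.0695|/2 = 52.0347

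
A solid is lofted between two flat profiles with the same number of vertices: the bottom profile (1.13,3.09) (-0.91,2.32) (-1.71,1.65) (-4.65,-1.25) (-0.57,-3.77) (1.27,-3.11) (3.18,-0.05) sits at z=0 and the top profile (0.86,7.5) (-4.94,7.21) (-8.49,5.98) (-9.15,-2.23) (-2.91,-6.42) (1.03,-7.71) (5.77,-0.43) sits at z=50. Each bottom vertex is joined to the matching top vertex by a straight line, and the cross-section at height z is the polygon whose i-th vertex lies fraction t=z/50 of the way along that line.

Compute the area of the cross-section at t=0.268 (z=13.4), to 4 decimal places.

Area at t=0.268: 54.8619

Cross-section at t=0.268: each vertex is (1-t)·p0[i] + t·p1[i].
  v1: (1-0.268)·(1.13,3.09) + 0.268·(0.86,7.5) = (1.0576,4.2719)
  v2: (1-0.268)·(-0.91,2.32) + 0.268·(-4.94,7.21) = (-1.9900,3.6305)
  v3: (1-0.268)·(-1.71,1.65) + 0.268·(-8.49,5.98) = (-3.5270,2.8104)
  v4: (1-0.268)·(-4.65,-1.25) + 0.268·(-9.15,-2.23) = (-5.8560,-1.5126)
  v5: (1-0.268)·(-0.57,-3.77) + 0.268·(-2.91,-6.42) = (-1.1971,-4.4802)
  v6: (1-0.268)·(1.27,-3.11) + 0.268·(1.03,-7.71) = (1.2057,-4.3428)
  v7: (1-0.268)·(3.18,-0.05) + 0.268·(5.77,-0.43) = (3.8741,-0.1518)
Shoelace sum Σ(x_i·y_{i+1} − x_{i+1}·y_i):
  i=1: 1.0576·3.6305 − -1.9900·4.2719 = +12.3410 (running +12.3410)
  i=2: -1.9900·2.8104 − -3.5270·3.6305 = +7.2121 (running +19.5531)
  i=3: -3.5270·-1.5126 − -5.8560·2.8104 = +21.7931 (running +41.3462)
  i=4: -5.8560·-4.4802 − -1.1971·-1.5126 = +24.4252 (running +65.7714)
  i=5: -1.1971·-4.3428 − 1.2057·-4.4802 = +10.6005 (running +76.3720)
  i=6: 1.2057·-0.1518 − 3.8741·-4.3428 = +16.6415 (running +93.0134)
  i=7: 3.8741·4.2719 − 1.0576·-0.1518 = +16.7104 (running +109.7238)
Area = |Σ|/2 = |109.7238|/2 = 54.8619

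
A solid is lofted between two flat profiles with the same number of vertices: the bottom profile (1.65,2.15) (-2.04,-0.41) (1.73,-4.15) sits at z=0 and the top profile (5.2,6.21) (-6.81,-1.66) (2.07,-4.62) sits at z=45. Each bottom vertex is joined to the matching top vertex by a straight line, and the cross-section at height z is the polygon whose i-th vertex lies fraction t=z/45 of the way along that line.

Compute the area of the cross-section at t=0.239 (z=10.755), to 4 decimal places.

Cross-section at t=0.239: each vertex is (1-t)·p0[i] + t·p1[i].
  v1: (1-0.239)·(1.65,2.15) + 0.239·(5.2,6.21) = (2.4985,3.1203)
  v2: (1-0.239)·(-2.04,-0.41) + 0.239·(-6.81,-1.66) = (-3.1800,-0.7087)
  v3: (1-0.239)·(1.73,-4.15) + 0.239·(2.07,-4.62) = (1.8113,-4.2623)
Shoelace sum Σ(x_i·y_{i+1} − x_{i+1}·y_i):
  i=1: 2.4985·-0.7087 − -3.1800·3.1203 = +8.1520 (running +8.1520)
  i=2: -3.1800·-4.2623 − 1.8113·-0.7087 = +14.8381 (running +22.9901)
  i=3: 1.8113·3.1203 − 2.4985·-4.2623 = +16.3010 (running +39.2910)
Area = |Σ|/2 = |39.2910|/2 = 19.6455

Area at t=0.239: 19.6455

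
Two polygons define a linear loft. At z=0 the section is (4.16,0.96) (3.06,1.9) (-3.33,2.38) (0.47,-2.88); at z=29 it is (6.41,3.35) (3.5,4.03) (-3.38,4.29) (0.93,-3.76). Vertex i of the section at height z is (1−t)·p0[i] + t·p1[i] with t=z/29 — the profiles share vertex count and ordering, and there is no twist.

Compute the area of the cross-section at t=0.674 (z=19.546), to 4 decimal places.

Cross-section at t=0.674: each vertex is (1-t)·p0[i] + t·p1[i].
  v1: (1-0.674)·(4.16,0.96) + 0.674·(6.41,3.35) = (5.6765,2.5709)
  v2: (1-0.674)·(3.06,1.9) + 0.674·(3.5,4.03) = (3.3566,3.3356)
  v3: (1-0.674)·(-3.33,2.38) + 0.674·(-3.38,4.29) = (-3.3637,3.6673)
  v4: (1-0.674)·(0.47,-2.88) + 0.674·(0.93,-3.76) = (0.7800,-3.4731)
Shoelace sum Σ(x_i·y_{i+1} − x_{i+1}·y_i):
  i=1: 5.6765·3.3356 − 3.3566·2.5709 = +10.3054 (running +10.3054)
  i=2: 3.3566·3.6673 − -3.3637·3.3356 = +23.5297 (running +33.8351)
  i=3: -3.3637·-3.4731 − 0.7800·3.6673 = +8.8219 (running +42.6569)
  i=4: 0.7800·2.5709 − 5.6765·-3.4731 = +21.7205 (running +64.3775)
Area = |Σ|/2 = |64.3775|/2 = 32.1887

Area at t=0.674: 32.1887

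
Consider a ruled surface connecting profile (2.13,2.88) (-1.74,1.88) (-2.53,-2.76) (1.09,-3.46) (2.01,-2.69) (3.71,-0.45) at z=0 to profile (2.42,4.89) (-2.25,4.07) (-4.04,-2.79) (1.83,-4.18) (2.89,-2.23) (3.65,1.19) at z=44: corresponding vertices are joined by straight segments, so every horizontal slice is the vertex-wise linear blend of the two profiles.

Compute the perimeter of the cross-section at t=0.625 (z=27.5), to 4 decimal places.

Cross-section at t=0.625: each vertex is (1-t)·p0[i] + t·p1[i].
  v1: (1-0.625)·(2.13,2.88) + 0.625·(2.42,4.89) = (2.3112,4.1363)
  v2: (1-0.625)·(-1.74,1.88) + 0.625·(-2.25,4.07) = (-2.0587,3.2488)
  v3: (1-0.625)·(-2.53,-2.76) + 0.625·(-4.04,-2.79) = (-3.4737,-2.7787)
  v4: (1-0.625)·(1.09,-3.46) + 0.625·(1.83,-4.18) = (1.5525,-3.9100)
  v5: (1-0.625)·(2.01,-2.69) + 0.625·(2.89,-2.23) = (2.5600,-2.4025)
  v6: (1-0.625)·(3.71,-0.45) + 0.625·(3.65,1.19) = (3.6725,0.5750)
Perimeter = Σ |v_{i+1} − v_i|:
  edge 1→2: √(-4.3700² + -0.8875²) = 4.4592 (running 4.4592)
  edge 2→3: √(-1.4150² + -6.0275²) = 6.1914 (running 10.6506)
  edge 3→4: √(5.0263² + -1.1313²) = 5.1520 (running 15.8026)
  edge 4→5: √(1.0075² + 1.5075²) = 1.8132 (running 17.6157)
  edge 5→6: √(1.1125² + 2.9775²) = 3.1785 (running 20.7943)
  edge 6→1: √(-1.3613² + 3.5613²) = 3.8125 (running 24.6068)
Perimeter = 24.6068

Perimeter at t=0.625: 24.6068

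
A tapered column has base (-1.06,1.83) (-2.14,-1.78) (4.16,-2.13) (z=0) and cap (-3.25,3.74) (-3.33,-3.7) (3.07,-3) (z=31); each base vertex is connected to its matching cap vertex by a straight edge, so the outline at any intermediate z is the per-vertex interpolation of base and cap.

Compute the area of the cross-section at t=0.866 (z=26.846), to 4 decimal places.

Cross-section at t=0.866: each vertex is (1-t)·p0[i] + t·p1[i].
  v1: (1-0.866)·(-1.06,1.83) + 0.866·(-3.25,3.74) = (-2.9565,3.4841)
  v2: (1-0.866)·(-2.14,-1.78) + 0.866·(-3.33,-3.7) = (-3.1705,-3.4427)
  v3: (1-0.866)·(4.16,-2.13) + 0.866·(3.07,-3) = (3.2161,-2.8834)
Shoelace sum Σ(x_i·y_{i+1} − x_{i+1}·y_i):
  i=1: -2.9565·-3.4427 − -3.1705·3.4841 = +21.2249 (running +21.2249)
  i=2: -3.1705·-2.8834 − 3.2161·-3.4427 = +20.2140 (running +41.4389)
  i=3: 3.2161·3.4841 − -2.9565·-2.8834 = +2.6800 (running +44.1189)
Area = |Σ|/2 = |44.1189|/2 = 22.0594

Area at t=0.866: 22.0594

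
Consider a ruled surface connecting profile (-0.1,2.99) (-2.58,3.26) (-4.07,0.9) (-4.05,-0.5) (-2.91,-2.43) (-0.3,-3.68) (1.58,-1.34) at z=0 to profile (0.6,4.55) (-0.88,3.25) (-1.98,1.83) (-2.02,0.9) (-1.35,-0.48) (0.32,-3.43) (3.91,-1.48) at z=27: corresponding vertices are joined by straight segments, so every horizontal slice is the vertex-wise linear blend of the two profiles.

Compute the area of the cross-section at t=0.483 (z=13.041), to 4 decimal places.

Cross-section at t=0.483: each vertex is (1-t)·p0[i] + t·p1[i].
  v1: (1-0.483)·(-0.1,2.99) + 0.483·(0.6,4.55) = (0.2381,3.7435)
  v2: (1-0.483)·(-2.58,3.26) + 0.483·(-0.88,3.25) = (-1.7589,3.2552)
  v3: (1-0.483)·(-4.07,0.9) + 0.483·(-1.98,1.83) = (-3.0605,1.3492)
  v4: (1-0.483)·(-4.05,-0.5) + 0.483·(-2.02,0.9) = (-3.0695,0.1762)
  v5: (1-0.483)·(-2.91,-2.43) + 0.483·(-1.35,-0.48) = (-2.1565,-1.4882)
  v6: (1-0.483)·(-0.3,-3.68) + 0.483·(0.32,-3.43) = (-0.0005,-3.5593)
  v7: (1-0.483)·(1.58,-1.34) + 0.483·(3.91,-1.48) = (2.7054,-1.4076)
Shoelace sum Σ(x_i·y_{i+1} − x_{i+1}·y_i):
  i=1: 0.2381·3.2552 − -1.7589·3.7435 = +7.3595 (running +7.3595)
  i=2: -1.7589·1.3492 − -3.0605·3.2552 = +7.5895 (running +14.9489)
  i=3: -3.0605·0.1762 − -3.0695·1.3492 = +3.6021 (running +18.5510)
  i=4: -3.0695·-1.4882 − -2.1565·0.1762 = +4.9479 (running +23.4989)
  i=5: -2.1565·-3.5593 − -0.0005·-1.4882 = +7.6748 (running +31.1737)
  i=6: -0.0005·-1.4076 − 2.7054·-3.5593 = +9.6299 (running +40.8036)
  i=7: 2.7054·3.7435 − 0.2381·-1.4076 = +10.4627 (running +51.2663)
Area = |Σ|/2 = |51.2663|/2 = 25.6332

Area at t=0.483: 25.6332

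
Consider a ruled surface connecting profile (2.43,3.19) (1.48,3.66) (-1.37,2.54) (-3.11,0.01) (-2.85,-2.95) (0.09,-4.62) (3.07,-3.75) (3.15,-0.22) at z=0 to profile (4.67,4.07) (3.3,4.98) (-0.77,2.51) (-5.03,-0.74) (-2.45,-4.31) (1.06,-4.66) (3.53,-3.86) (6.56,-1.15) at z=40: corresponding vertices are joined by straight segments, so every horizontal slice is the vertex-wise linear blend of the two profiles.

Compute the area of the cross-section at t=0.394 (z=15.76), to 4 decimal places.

Cross-section at t=0.394: each vertex is (1-t)·p0[i] + t·p1[i].
  v1: (1-0.394)·(2.43,3.19) + 0.394·(4.67,4.07) = (3.3126,3.5367)
  v2: (1-0.394)·(1.48,3.66) + 0.394·(3.3,4.98) = (2.1971,4.1801)
  v3: (1-0.394)·(-1.37,2.54) + 0.394·(-0.77,2.51) = (-1.1336,2.5282)
  v4: (1-0.394)·(-3.11,0.01) + 0.394·(-5.03,-0.74) = (-3.8665,-0.2855)
  v5: (1-0.394)·(-2.85,-2.95) + 0.394·(-2.45,-4.31) = (-2.6924,-3.4858)
  v6: (1-0.394)·(0.09,-4.62) + 0.394·(1.06,-4.66) = (0.4722,-4.6358)
  v7: (1-0.394)·(3.07,-3.75) + 0.394·(3.53,-3.86) = (3.2512,-3.7933)
  v8: (1-0.394)·(3.15,-0.22) + 0.394·(6.56,-1.15) = (4.4935,-0.5864)
Shoelace sum Σ(x_i·y_{i+1} − x_{i+1}·y_i):
  i=1: 3.3126·4.1801 − 2.1971·3.5367 = +6.0763 (running +6.0763)
  i=2: 2.1971·2.5282 − -1.1336·4.1801 = +10.2932 (running +16.3695)
  i=3: -1.1336·-0.2855 − -3.8665·2.5282 = +10.0988 (running +26.4683)
  i=4: -3.8665·-3.4858 − -2.6924·-0.2855 = +12.7093 (running +39.1775)
  i=5: -2.6924·-4.6358 − 0.4722·-3.4858 = +14.1273 (running +53.3048)
  i=6: 0.4722·-3.7933 − 3.2512·-4.6358 = +13.2808 (running +66.5856)
  i=7: 3.2512·-0.5864 − 4.4935·-3.7933 = +15.1389 (running +81.7245)
  i=8: 4.4935·3.5367 − 3.3126·-0.5864 = +17.8349 (running +99.5595)
Area = |Σ|/2 = |99.5595|/2 = 49.7797

Area at t=0.394: 49.7797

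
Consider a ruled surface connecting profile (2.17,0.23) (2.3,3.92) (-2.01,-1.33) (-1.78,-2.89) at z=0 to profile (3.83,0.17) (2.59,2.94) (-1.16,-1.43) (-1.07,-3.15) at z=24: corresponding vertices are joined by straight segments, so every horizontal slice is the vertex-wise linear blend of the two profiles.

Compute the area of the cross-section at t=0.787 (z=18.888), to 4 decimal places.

Area at t=0.787: 12.0550

Cross-section at t=0.787: each vertex is (1-t)·p0[i] + t·p1[i].
  v1: (1-0.787)·(2.17,0.23) + 0.787·(3.83,0.17) = (3.4764,0.1828)
  v2: (1-0.787)·(2.3,3.92) + 0.787·(2.59,2.94) = (2.5282,3.1487)
  v3: (1-0.787)·(-2.01,-1.33) + 0.787·(-1.16,-1.43) = (-1.3410,-1.4087)
  v4: (1-0.787)·(-1.78,-2.89) + 0.787·(-1.07,-3.15) = (-1.2212,-3.0946)
Shoelace sum Σ(x_i·y_{i+1} − x_{i+1}·y_i):
  i=1: 3.4764·3.1487 − 2.5282·0.1828 = +10.4842 (running +10.4842)
  i=2: 2.5282·-1.4087 − -1.3410·3.1487 = +0.6611 (running +11.1453)
  i=3: -1.3410·-3.0946 − -1.2212·-1.4087 = +2.4297 (running +13.5750)
  i=4: -1.2212·0.1828 − 3.4764·-3.0946 = +10.5350 (running +24.1100)
Area = |Σ|/2 = |24.1100|/2 = 12.0550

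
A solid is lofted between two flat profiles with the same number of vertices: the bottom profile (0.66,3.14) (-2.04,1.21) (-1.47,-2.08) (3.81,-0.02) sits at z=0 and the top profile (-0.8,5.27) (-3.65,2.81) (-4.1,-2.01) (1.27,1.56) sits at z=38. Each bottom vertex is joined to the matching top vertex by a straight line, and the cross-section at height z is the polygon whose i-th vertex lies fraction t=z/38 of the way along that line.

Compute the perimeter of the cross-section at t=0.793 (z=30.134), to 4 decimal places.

Cross-section at t=0.793: each vertex is (1-t)·p0[i] + t·p1[i].
  v1: (1-0.793)·(0.66,3.14) + 0.793·(-0.8,5.27) = (-0.4978,4.8291)
  v2: (1-0.793)·(-2.04,1.21) + 0.793·(-3.65,2.81) = (-3.3167,2.4788)
  v3: (1-0.793)·(-1.47,-2.08) + 0.793·(-4.1,-2.01) = (-3.5556,-2.0245)
  v4: (1-0.793)·(3.81,-0.02) + 0.793·(1.27,1.56) = (1.7958,1.2329)
Perimeter = Σ |v_{i+1} − v_i|:
  edge 1→2: √(-2.8189² + -2.3503²) = 3.6702 (running 3.6702)
  edge 2→3: √(-0.2389² + -4.5033²) = 4.5096 (running 8.1798)
  edge 3→4: √(5.3514² + 3.2574²) = 6.2648 (running 14.4446)
  edge 4→1: √(-2.2936² + 3.5961²) = 4.2653 (running 18.7099)
Perimeter = 18.7099

Perimeter at t=0.793: 18.7099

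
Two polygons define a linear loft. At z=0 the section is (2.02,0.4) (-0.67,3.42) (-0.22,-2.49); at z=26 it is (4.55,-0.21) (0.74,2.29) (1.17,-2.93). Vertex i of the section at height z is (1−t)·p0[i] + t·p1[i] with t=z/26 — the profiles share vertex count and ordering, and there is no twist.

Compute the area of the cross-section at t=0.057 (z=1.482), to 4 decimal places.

Cross-section at t=0.057: each vertex is (1-t)·p0[i] + t·p1[i].
  v1: (1-0.057)·(2.02,0.4) + 0.057·(4.55,-0.21) = (2.1642,0.3652)
  v2: (1-0.057)·(-0.67,3.42) + 0.057·(0.74,2.29) = (-0.5896,3.3556)
  v3: (1-0.057)·(-0.22,-2.49) + 0.057·(1.17,-2.93) = (-0.1408,-2.5151)
Shoelace sum Σ(x_i·y_{i+1} − x_{i+1}·y_i):
  i=1: 2.1642·3.3556 − -0.5896·0.3652 = +7.4776 (running +7.4776)
  i=2: -0.5896·-2.5151 − -0.1408·3.3556 = +1.9553 (running +9.4329)
  i=3: -0.1408·0.3652 − 2.1642·-2.5151 = +5.3917 (running +14.8246)
Area = |Σ|/2 = |14.8246|/2 = 7.4123

Area at t=0.057: 7.4123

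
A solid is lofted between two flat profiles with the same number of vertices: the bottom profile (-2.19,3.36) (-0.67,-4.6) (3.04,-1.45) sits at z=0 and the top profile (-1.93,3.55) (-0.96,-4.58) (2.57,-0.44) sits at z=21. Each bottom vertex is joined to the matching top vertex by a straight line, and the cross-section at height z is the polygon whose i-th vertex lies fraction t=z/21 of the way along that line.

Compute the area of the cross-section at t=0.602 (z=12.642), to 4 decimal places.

Cross-section at t=0.602: each vertex is (1-t)·p0[i] + t·p1[i].
  v1: (1-0.602)·(-2.19,3.36) + 0.602·(-1.93,3.55) = (-2.0335,3.4744)
  v2: (1-0.602)·(-0.67,-4.6) + 0.602·(-0.96,-4.58) = (-0.8446,-4.5880)
  v3: (1-0.602)·(3.04,-1.45) + 0.602·(2.57,-0.44) = (2.7571,-0.8420)
Shoelace sum Σ(x_i·y_{i+1} − x_{i+1}·y_i):
  i=1: -2.0335·-4.5880 − -0.8446·3.4744 = +12.2639 (running +12.2639)
  i=2: -0.8446·-0.8420 − 2.7571·-4.5880 = +13.3604 (running +25.6243)
  i=3: 2.7571·3.4744 − -2.0335·-0.8420 = +7.8669 (running +33.4912)
Area = |Σ|/2 = |33.4912|/2 = 16.7456

Area at t=0.602: 16.7456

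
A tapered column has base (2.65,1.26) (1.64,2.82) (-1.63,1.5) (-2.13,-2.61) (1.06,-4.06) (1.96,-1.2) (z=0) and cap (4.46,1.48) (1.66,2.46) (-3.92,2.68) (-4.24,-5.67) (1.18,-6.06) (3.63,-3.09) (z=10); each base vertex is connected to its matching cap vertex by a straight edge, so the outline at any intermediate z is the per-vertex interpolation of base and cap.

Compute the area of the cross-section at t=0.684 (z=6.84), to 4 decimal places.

Cross-section at t=0.684: each vertex is (1-t)·p0[i] + t·p1[i].
  v1: (1-0.684)·(2.65,1.26) + 0.684·(4.46,1.48) = (3.8880,1.4105)
  v2: (1-0.684)·(1.64,2.82) + 0.684·(1.66,2.46) = (1.6537,2.5738)
  v3: (1-0.684)·(-1.63,1.5) + 0.684·(-3.92,2.68) = (-3.1964,2.3071)
  v4: (1-0.684)·(-2.13,-2.61) + 0.684·(-4.24,-5.67) = (-3.5732,-4.7030)
  v5: (1-0.684)·(1.06,-4.06) + 0.684·(1.18,-6.06) = (1.1421,-5.4280)
  v6: (1-0.684)·(1.96,-1.2) + 0.684·(3.63,-3.09) = (3.1023,-2.4928)
Shoelace sum Σ(x_i·y_{i+1} − x_{i+1}·y_i):
  i=1: 3.8880·2.5738 − 1.6537·1.4105 = +7.6744 (running +7.6744)
  i=2: 1.6537·2.3071 − -3.1964·2.5738 = +12.0419 (running +19.7163)
  i=3: -3.1964·-4.7030 − -3.5732·2.3071 = +23.2765 (running +42.9928)
  i=4: -3.5732·-5.4280 − 1.1421·-4.7030 = +24.7668 (running +67.7596)
  i=5: 1.1421·-2.4928 − 3.1023·-5.4280 = +13.9922 (running +81.7518)
  i=6: 3.1023·1.4105 − 3.8880·-2.4928 = +14.0677 (running +95.8195)
Area = |Σ|/2 = |95.8195|/2 = 47.9097

Area at t=0.684: 47.9097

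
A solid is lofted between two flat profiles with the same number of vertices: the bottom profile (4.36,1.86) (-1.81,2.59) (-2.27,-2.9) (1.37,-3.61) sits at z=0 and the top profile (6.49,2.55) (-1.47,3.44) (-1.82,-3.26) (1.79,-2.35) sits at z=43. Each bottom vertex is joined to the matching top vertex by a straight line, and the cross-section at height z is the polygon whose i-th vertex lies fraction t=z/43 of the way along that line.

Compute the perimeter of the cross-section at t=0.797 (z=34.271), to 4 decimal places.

Cross-section at t=0.797: each vertex is (1-t)·p0[i] + t·p1[i].
  v1: (1-0.797)·(4.36,1.86) + 0.797·(6.49,2.55) = (6.0576,2.4099)
  v2: (1-0.797)·(-1.81,2.59) + 0.797·(-1.47,3.44) = (-1.5390,3.2675)
  v3: (1-0.797)·(-2.27,-2.9) + 0.797·(-1.82,-3.26) = (-1.9114,-3.1869)
  v4: (1-0.797)·(1.37,-3.61) + 0.797·(1.79,-2.35) = (1.7047,-2.6058)
Perimeter = Σ |v_{i+1} − v_i|:
  edge 1→2: √(-7.5966² + 0.8575²) = 7.6449 (running 7.6449)
  edge 2→3: √(-0.3723² + -6.4544²) = 6.4651 (running 14.1100)
  edge 3→4: √(3.6161² + 0.5811²) = 3.6625 (running 17.7725)
  edge 4→1: √(4.3529² + 5.0157²) = 6.6411 (running 24.4136)
Perimeter = 24.4136

Perimeter at t=0.797: 24.4136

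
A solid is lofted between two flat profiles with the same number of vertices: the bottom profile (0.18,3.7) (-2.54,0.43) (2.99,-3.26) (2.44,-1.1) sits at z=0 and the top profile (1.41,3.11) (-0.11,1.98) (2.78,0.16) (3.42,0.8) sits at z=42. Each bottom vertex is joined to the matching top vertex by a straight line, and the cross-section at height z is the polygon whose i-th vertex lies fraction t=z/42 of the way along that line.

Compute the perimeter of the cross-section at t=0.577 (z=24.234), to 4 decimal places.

Cross-section at t=0.577: each vertex is (1-t)·p0[i] + t·p1[i].
  v1: (1-0.577)·(0.18,3.7) + 0.577·(1.41,3.11) = (0.8897,3.3596)
  v2: (1-0.577)·(-2.54,0.43) + 0.577·(-0.11,1.98) = (-1.1379,1.3243)
  v3: (1-0.577)·(2.99,-3.26) + 0.577·(2.78,0.16) = (2.8688,-1.2867)
  v4: (1-0.577)·(2.44,-1.1) + 0.577·(3.42,0.8) = (3.0055,-0.0037)
Perimeter = Σ |v_{i+1} − v_i|:
  edge 1→2: √(-2.0276² + -2.0352²) = 2.8729 (running 2.8729)
  edge 2→3: √(4.0067² + -2.6110²) = 4.7824 (running 7.6552)
  edge 3→4: √(0.1366² + 1.2830²) = 1.2902 (running 8.9454)
  edge 4→1: √(-2.1158² + 3.3633²) = 3.9734 (running 12.9189)
Perimeter = 12.9189

Perimeter at t=0.577: 12.9189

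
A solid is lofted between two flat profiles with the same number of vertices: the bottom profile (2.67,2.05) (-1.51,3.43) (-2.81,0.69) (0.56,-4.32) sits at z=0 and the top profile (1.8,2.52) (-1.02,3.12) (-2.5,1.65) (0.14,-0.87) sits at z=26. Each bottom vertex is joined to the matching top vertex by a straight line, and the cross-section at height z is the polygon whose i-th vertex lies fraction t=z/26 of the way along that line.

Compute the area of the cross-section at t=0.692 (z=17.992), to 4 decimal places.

Area at t=0.692: 12.7391

Cross-section at t=0.692: each vertex is (1-t)·p0[i] + t·p1[i].
  v1: (1-0.692)·(2.67,2.05) + 0.692·(1.8,2.52) = (2.0680,2.3752)
  v2: (1-0.692)·(-1.51,3.43) + 0.692·(-1.02,3.12) = (-1.1709,3.2155)
  v3: (1-0.692)·(-2.81,0.69) + 0.692·(-2.5,1.65) = (-2.5955,1.3543)
  v4: (1-0.692)·(0.56,-4.32) + 0.692·(0.14,-0.87) = (0.2694,-1.9326)
Shoelace sum Σ(x_i·y_{i+1} − x_{i+1}·y_i):
  i=1: 2.0680·3.2155 − -1.1709·2.3752 = +9.4307 (running +9.4307)
  i=2: -1.1709·1.3543 − -2.5955·3.2155 = +6.7599 (running +16.1906)
  i=3: -2.5955·-1.9326 − 0.2694·1.3543 = +4.6512 (running +20.8418)
  i=4: 0.2694·2.3752 − 2.0680·-1.9326 = +4.6363 (running +25.4782)
Area = |Σ|/2 = |25.4782|/2 = 12.7391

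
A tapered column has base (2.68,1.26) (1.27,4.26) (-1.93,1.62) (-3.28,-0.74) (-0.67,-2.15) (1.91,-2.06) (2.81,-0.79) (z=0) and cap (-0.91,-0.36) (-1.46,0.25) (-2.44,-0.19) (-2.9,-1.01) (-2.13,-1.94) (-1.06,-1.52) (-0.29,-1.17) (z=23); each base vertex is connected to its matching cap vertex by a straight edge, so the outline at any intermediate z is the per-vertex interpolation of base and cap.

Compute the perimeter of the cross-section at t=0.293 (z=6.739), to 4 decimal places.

Perimeter at t=0.293: 15.6140

Cross-section at t=0.293: each vertex is (1-t)·p0[i] + t·p1[i].
  v1: (1-0.293)·(2.68,1.26) + 0.293·(-0.91,-0.36) = (1.6281,0.7853)
  v2: (1-0.293)·(1.27,4.26) + 0.293·(-1.46,0.25) = (0.4701,3.0851)
  v3: (1-0.293)·(-1.93,1.62) + 0.293·(-2.44,-0.19) = (-2.0794,1.0897)
  v4: (1-0.293)·(-3.28,-0.74) + 0.293·(-2.9,-1.01) = (-3.1687,-0.8191)
  v5: (1-0.293)·(-0.67,-2.15) + 0.293·(-2.13,-1.94) = (-1.0978,-2.0885)
  v6: (1-0.293)·(1.91,-2.06) + 0.293·(-1.06,-1.52) = (1.0398,-1.9018)
  v7: (1-0.293)·(2.81,-0.79) + 0.293·(-0.29,-1.17) = (1.9017,-0.9013)
Perimeter = Σ |v_{i+1} − v_i|:
  edge 1→2: √(-1.1580² + 2.2997²) = 2.5748 (running 2.5748)
  edge 2→3: √(-2.5495² + -1.9954²) = 3.2376 (running 5.8124)
  edge 3→4: √(-1.0892² + -1.9088²) = 2.1977 (running 8.0101)
  edge 4→5: √(2.0709² + -1.2694²) = 2.4290 (running 10.4390)
  edge 5→6: √(2.1376² + 0.1867²) = 2.1457 (running 12.5847)
  edge 6→7: √(0.8619² + 1.0004²) = 1.3205 (running 13.9053)
  edge 7→1: √(-0.2736² + 1.6867²) = 1.7087 (running 15.6140)
Perimeter = 15.6140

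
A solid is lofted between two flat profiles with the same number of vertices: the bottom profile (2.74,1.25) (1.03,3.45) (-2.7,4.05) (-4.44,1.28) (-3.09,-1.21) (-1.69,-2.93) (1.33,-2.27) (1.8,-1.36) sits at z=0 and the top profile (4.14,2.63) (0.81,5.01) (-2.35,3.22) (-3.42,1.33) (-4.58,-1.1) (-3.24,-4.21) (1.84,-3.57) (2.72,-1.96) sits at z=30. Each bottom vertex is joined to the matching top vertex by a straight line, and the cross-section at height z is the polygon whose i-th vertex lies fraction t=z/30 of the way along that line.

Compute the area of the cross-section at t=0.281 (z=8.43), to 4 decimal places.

Cross-section at t=0.281: each vertex is (1-t)·p0[i] + t·p1[i].
  v1: (1-0.281)·(2.74,1.25) + 0.281·(4.14,2.63) = (3.1334,1.6378)
  v2: (1-0.281)·(1.03,3.45) + 0.281·(0.81,5.01) = (0.9682,3.8884)
  v3: (1-0.281)·(-2.7,4.05) + 0.281·(-2.35,3.22) = (-2.6017,3.8168)
  v4: (1-0.281)·(-4.44,1.28) + 0.281·(-3.42,1.33) = (-4.1534,1.2941)
  v5: (1-0.281)·(-3.09,-1.21) + 0.281·(-4.58,-1.1) = (-3.5087,-1.1791)
  v6: (1-0.281)·(-1.69,-2.93) + 0.281·(-3.24,-4.21) = (-2.1256,-3.2897)
  v7: (1-0.281)·(1.33,-2.27) + 0.281·(1.84,-3.57) = (1.4733,-2.6353)
  v8: (1-0.281)·(1.8,-1.36) + 0.281·(2.72,-1.96) = (2.0585,-1.5286)
Shoelace sum Σ(x_i·y_{i+1} − x_{i+1}·y_i):
  i=1: 3.1334·3.8884 − 0.9682·1.6378 = +10.5981 (running +10.5981)
  i=2: 0.9682·3.8168 − -2.6017·3.8884 = +13.8115 (running +24.4096)
  i=3: -2.6017·1.2941 − -4.1534·3.8168 = +12.4858 (running +36.8954)
  i=4: -4.1534·-1.1791 − -3.5087·1.2941 = +9.4376 (running +46.3331)
  i=5: -3.5087·-3.2897 − -2.1256·-1.1791 = +9.0363 (running +55.3693)
  i=6: -2.1256·-2.6353 − 1.4733·-3.2897 = +10.4482 (running +65.8175)
  i=7: 1.4733·-1.5286 − 2.0585·-2.6353 = +3.1727 (running +68.9902)
  i=8: 2.0585·1.6378 − 3.1334·-1.5286 = +8.1611 (running +77.1513)
Area = |Σ|/2 = |77.1513|/2 = 38.5757

Area at t=0.281: 38.5757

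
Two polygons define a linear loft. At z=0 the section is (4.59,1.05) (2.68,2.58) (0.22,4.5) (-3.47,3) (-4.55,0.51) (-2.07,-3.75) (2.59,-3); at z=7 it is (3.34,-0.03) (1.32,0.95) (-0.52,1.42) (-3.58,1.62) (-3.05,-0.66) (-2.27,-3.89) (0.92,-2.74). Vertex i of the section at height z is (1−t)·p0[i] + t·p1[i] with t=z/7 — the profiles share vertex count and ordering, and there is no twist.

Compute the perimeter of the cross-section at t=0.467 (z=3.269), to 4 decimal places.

Perimeter at t=0.467: 23.0107

Cross-section at t=0.467: each vertex is (1-t)·p0[i] + t·p1[i].
  v1: (1-0.467)·(4.59,1.05) + 0.467·(3.34,-0.03) = (4.0062,0.5456)
  v2: (1-0.467)·(2.68,2.58) + 0.467·(1.32,0.95) = (2.0449,1.8188)
  v3: (1-0.467)·(0.22,4.5) + 0.467·(-0.52,1.42) = (-0.1256,3.0616)
  v4: (1-0.467)·(-3.47,3) + 0.467·(-3.58,1.62) = (-3.5214,2.3555)
  v5: (1-0.467)·(-4.55,0.51) + 0.467·(-3.05,-0.66) = (-3.8495,-0.0364)
  v6: (1-0.467)·(-2.07,-3.75) + 0.467·(-2.27,-3.89) = (-2.1634,-3.8154)
  v7: (1-0.467)·(2.59,-3) + 0.467·(0.92,-2.74) = (1.8101,-2.8786)
Perimeter = Σ |v_{i+1} − v_i|:
  edge 1→2: √(-1.9614² + 1.2731²) = 2.3384 (running 2.3384)
  edge 2→3: √(-2.1705² + 1.2428²) = 2.5011 (running 4.8395)
  edge 3→4: √(-3.3958² + -0.7061²) = 3.4684 (running 8.3079)
  edge 4→5: √(-0.3281² + -2.3919²) = 2.4143 (running 10.7222)
  edge 5→6: √(1.6861² + -3.7790²) = 4.1381 (running 14.8603)
  edge 6→7: √(3.9735² + 0.9368²) = 4.0824 (running 18.9427)
  edge 7→1: √(2.1961² + 3.4242²) = 4.0680 (running 23.0107)
Perimeter = 23.0107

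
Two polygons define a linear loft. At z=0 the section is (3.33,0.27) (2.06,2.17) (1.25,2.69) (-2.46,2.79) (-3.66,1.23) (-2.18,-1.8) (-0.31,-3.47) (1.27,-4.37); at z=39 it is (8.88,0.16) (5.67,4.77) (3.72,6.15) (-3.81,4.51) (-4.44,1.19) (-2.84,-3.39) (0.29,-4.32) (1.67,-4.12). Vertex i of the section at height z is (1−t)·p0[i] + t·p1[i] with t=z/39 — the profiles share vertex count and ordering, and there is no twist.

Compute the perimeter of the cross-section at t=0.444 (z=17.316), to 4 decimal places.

Perimeter at t=0.444: 27.9198

Cross-section at t=0.444: each vertex is (1-t)·p0[i] + t·p1[i].
  v1: (1-0.444)·(3.33,0.27) + 0.444·(8.88,0.16) = (5.7942,0.2212)
  v2: (1-0.444)·(2.06,2.17) + 0.444·(5.67,4.77) = (3.6628,3.3244)
  v3: (1-0.444)·(1.25,2.69) + 0.444·(3.72,6.15) = (2.3467,4.2262)
  v4: (1-0.444)·(-2.46,2.79) + 0.444·(-3.81,4.51) = (-3.0594,3.5537)
  v5: (1-0.444)·(-3.66,1.23) + 0.444·(-4.44,1.19) = (-4.0063,1.2122)
  v6: (1-0.444)·(-2.18,-1.8) + 0.444·(-2.84,-3.39) = (-2.4730,-2.5060)
  v7: (1-0.444)·(-0.31,-3.47) + 0.444·(0.29,-4.32) = (-0.0436,-3.8474)
  v8: (1-0.444)·(1.27,-4.37) + 0.444·(1.67,-4.12) = (1.4476,-4.2590)
Perimeter = Σ |v_{i+1} − v_i|:
  edge 1→2: √(-2.1314² + 3.1032²) = 3.7647 (running 3.7647)
  edge 2→3: √(-1.3162² + 0.9018²) = 1.5955 (running 5.3602)
  edge 3→4: √(-5.4061² + -0.6726²) = 5.4478 (running 10.8079)
  edge 4→5: √(-0.9469² + -2.3414²) = 2.5257 (running 13.3336)
  edge 5→6: √(1.5333² + -3.7182²) = 4.0219 (running 17.3555)
  edge 6→7: √(2.4294² + -1.3414²) = 2.7752 (running 20.1307)
  edge 7→8: √(1.4912² + -0.4116²) = 1.5470 (running 21.6777)
  edge 8→1: √(4.3466² + 4.4802²) = 6.2422 (running 27.9198)
Perimeter = 27.9198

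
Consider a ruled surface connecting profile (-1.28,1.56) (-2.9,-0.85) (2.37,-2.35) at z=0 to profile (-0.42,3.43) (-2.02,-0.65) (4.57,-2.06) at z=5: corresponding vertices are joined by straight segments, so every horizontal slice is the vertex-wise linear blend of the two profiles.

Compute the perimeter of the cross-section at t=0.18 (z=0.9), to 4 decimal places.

Perimeter at t=0.18: 14.5813

Cross-section at t=0.18: each vertex is (1-t)·p0[i] + t·p1[i].
  v1: (1-0.18)·(-1.28,1.56) + 0.18·(-0.42,3.43) = (-1.1252,1.8966)
  v2: (1-0.18)·(-2.9,-0.85) + 0.18·(-2.02,-0.65) = (-2.7416,-0.8140)
  v3: (1-0.18)·(2.37,-2.35) + 0.18·(4.57,-2.06) = (2.7660,-2.2978)
Perimeter = Σ |v_{i+1} − v_i|:
  edge 1→2: √(-1.6164² + -2.7106²) = 3.1560 (running 3.1560)
  edge 2→3: √(5.5076² + -1.4838²) = 5.7040 (running 8.8599)
  edge 3→1: √(-3.8912² + 4.1944²) = 5.7214 (running 14.5813)
Perimeter = 14.5813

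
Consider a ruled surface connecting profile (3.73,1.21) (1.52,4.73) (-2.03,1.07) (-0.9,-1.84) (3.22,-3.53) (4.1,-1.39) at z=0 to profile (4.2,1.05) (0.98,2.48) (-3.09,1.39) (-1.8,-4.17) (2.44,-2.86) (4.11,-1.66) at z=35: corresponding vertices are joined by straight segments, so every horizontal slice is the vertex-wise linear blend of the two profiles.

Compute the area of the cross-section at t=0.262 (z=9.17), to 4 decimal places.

Area at t=0.262: 31.7161

Cross-section at t=0.262: each vertex is (1-t)·p0[i] + t·p1[i].
  v1: (1-0.262)·(3.73,1.21) + 0.262·(4.2,1.05) = (3.8531,1.1681)
  v2: (1-0.262)·(1.52,4.73) + 0.262·(0.98,2.48) = (1.3785,4.1405)
  v3: (1-0.262)·(-2.03,1.07) + 0.262·(-3.09,1.39) = (-2.3077,1.1538)
  v4: (1-0.262)·(-0.9,-1.84) + 0.262·(-1.8,-4.17) = (-1.1358,-2.4505)
  v5: (1-0.262)·(3.22,-3.53) + 0.262·(2.44,-2.86) = (3.0156,-3.3545)
  v6: (1-0.262)·(4.1,-1.39) + 0.262·(4.11,-1.66) = (4.1026,-1.4607)
Shoelace sum Σ(x_i·y_{i+1} − x_{i+1}·y_i):
  i=1: 3.8531·4.1405 − 1.3785·1.1681 = +14.3437 (running +14.3437)
  i=2: 1.3785·1.1538 − -2.3077·4.1405 = +11.1457 (running +25.4894)
  i=3: -2.3077·-2.4505 − -1.1358·1.1538 = +6.9655 (running +32.4549)
  i=4: -1.1358·-3.3545 − 3.0156·-2.4505 = +11.1997 (running +43.6546)
  i=5: 3.0156·-1.4607 − 4.1026·-3.3545 = +9.3570 (running +53.0116)
  i=6: 4.1026·1.1681 − 3.8531·-1.4607 = +10.4206 (running +63.4323)
Area = |Σ|/2 = |63.4323|/2 = 31.7161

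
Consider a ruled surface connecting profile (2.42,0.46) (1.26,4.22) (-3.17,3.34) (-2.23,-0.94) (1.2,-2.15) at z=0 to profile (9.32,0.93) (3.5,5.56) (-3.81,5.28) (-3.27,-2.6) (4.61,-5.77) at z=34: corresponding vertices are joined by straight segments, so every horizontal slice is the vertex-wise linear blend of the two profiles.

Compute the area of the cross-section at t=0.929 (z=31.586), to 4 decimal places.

Area at t=0.929: 94.9254

Cross-section at t=0.929: each vertex is (1-t)·p0[i] + t·p1[i].
  v1: (1-0.929)·(2.42,0.46) + 0.929·(9.32,0.93) = (8.8301,0.8966)
  v2: (1-0.929)·(1.26,4.22) + 0.929·(3.5,5.56) = (3.3410,5.4649)
  v3: (1-0.929)·(-3.17,3.34) + 0.929·(-3.81,5.28) = (-3.7646,5.1423)
  v4: (1-0.929)·(-2.23,-0.94) + 0.929·(-3.27,-2.6) = (-3.1962,-2.4821)
  v5: (1-0.929)·(1.2,-2.15) + 0.929·(4.61,-5.77) = (4.3679,-5.5130)
Shoelace sum Σ(x_i·y_{i+1} − x_{i+1}·y_i):
  i=1: 8.8301·5.4649 − 3.3410·0.8966 = +45.2597 (running +45.2597)
  i=2: 3.3410·5.1423 − -3.7646·5.4649 = +37.7529 (running +83.0125)
  i=3: -3.7646·-2.4821 − -3.1962·5.1423 = +25.7797 (running +108.7922)
  i=4: -3.1962·-5.5130 − 4.3679·-2.4821 = +28.4621 (running +137.2543)
  i=5: 4.3679·0.8966 − 8.8301·-5.5130 = +52.5965 (running +189.8508)
Area = |Σ|/2 = |189.8508|/2 = 94.9254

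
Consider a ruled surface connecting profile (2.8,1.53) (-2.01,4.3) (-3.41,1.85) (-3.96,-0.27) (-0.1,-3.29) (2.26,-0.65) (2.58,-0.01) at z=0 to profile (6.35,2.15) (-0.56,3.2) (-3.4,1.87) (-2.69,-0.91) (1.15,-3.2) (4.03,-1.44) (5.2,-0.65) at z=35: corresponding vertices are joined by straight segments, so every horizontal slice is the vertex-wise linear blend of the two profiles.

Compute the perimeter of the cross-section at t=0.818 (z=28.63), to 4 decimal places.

Cross-section at t=0.818: each vertex is (1-t)·p0[i] + t·p1[i].
  v1: (1-0.818)·(2.8,1.53) + 0.818·(6.35,2.15) = (5.7039,2.0372)
  v2: (1-0.818)·(-2.01,4.3) + 0.818·(-0.56,3.2) = (-0.8239,3.4002)
  v3: (1-0.818)·(-3.41,1.85) + 0.818·(-3.4,1.87) = (-3.4018,1.8664)
  v4: (1-0.818)·(-3.96,-0.27) + 0.818·(-2.69,-0.91) = (-2.9211,-0.7935)
  v5: (1-0.818)·(-0.1,-3.29) + 0.818·(1.15,-3.2) = (0.9225,-3.2164)
  v6: (1-0.818)·(2.26,-0.65) + 0.818·(4.03,-1.44) = (3.7079,-1.2962)
  v7: (1-0.818)·(2.58,-0.01) + 0.818·(5.2,-0.65) = (4.7232,-0.5335)
Perimeter = Σ |v_{i+1} − v_i|:
  edge 1→2: √(-6.5278² + 1.3630²) = 6.6686 (running 6.6686)
  edge 2→3: √(-2.5779² + -1.5338²) = 2.9997 (running 9.6683)
  edge 3→4: √(0.4807² + -2.6599²) = 2.7030 (running 12.3713)
  edge 4→5: √(3.8436² + -2.4229²) = 4.5435 (running 16.9148)
  edge 5→6: √(2.7854² + 1.9202²) = 3.3831 (running 20.2979)
  edge 6→7: √(1.0153² + 0.7627²) = 1.2699 (running 21.5678)
  edge 7→1: √(0.9807² + 2.5707²) = 2.7514 (running 24.3192)
Perimeter = 24.3192

Perimeter at t=0.818: 24.3192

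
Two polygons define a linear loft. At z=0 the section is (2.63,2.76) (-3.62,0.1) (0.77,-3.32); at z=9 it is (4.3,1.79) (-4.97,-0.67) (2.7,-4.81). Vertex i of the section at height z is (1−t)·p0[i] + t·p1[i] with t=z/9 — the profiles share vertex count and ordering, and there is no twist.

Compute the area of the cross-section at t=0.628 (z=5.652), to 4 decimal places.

Cross-section at t=0.628: each vertex is (1-t)·p0[i] + t·p1[i].
  v1: (1-0.628)·(2.63,2.76) + 0.628·(4.3,1.79) = (3.6788,2.1508)
  v2: (1-0.628)·(-3.62,0.1) + 0.628·(-4.97,-0.67) = (-4.4678,-0.3836)
  v3: (1-0.628)·(0.77,-3.32) + 0.628·(2.7,-4.81) = (1.9820,-4.2557)
Shoelace sum Σ(x_i·y_{i+1} − x_{i+1}·y_i):
  i=1: 3.6788·-0.3836 − -4.4678·2.1508 = +8.1985 (running +8.1985)
  i=2: -4.4678·-4.2557 − 1.9820·-0.3836 = +19.7739 (running +27.9724)
  i=3: 1.9820·2.1508 − 3.6788·-4.2557 = +19.9188 (running +47.8913)
Area = |Σ|/2 = |47.8913|/2 = 23.9456

Area at t=0.628: 23.9456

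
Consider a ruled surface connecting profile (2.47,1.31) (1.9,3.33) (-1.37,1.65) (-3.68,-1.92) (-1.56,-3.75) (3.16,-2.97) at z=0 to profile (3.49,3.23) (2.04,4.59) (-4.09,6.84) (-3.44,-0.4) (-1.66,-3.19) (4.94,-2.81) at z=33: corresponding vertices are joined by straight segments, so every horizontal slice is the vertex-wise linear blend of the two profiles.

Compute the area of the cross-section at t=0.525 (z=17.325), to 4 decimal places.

Area at t=0.525: 46.6767

Cross-section at t=0.525: each vertex is (1-t)·p0[i] + t·p1[i].
  v1: (1-0.525)·(2.47,1.31) + 0.525·(3.49,3.23) = (3.0055,2.3180)
  v2: (1-0.525)·(1.9,3.33) + 0.525·(2.04,4.59) = (1.9735,3.9915)
  v3: (1-0.525)·(-1.37,1.65) + 0.525·(-4.09,6.84) = (-2.7980,4.3748)
  v4: (1-0.525)·(-3.68,-1.92) + 0.525·(-3.44,-0.4) = (-3.5540,-1.1220)
  v5: (1-0.525)·(-1.56,-3.75) + 0.525·(-1.66,-3.19) = (-1.6125,-3.4560)
  v6: (1-0.525)·(3.16,-2.97) + 0.525·(4.94,-2.81) = (4.0945,-2.8860)
Shoelace sum Σ(x_i·y_{i+1} − x_{i+1}·y_i):
  i=1: 3.0055·3.9915 − 1.9735·2.3180 = +7.4219 (running +7.4219)
  i=2: 1.9735·4.3748 − -2.7980·3.9915 = +19.8018 (running +27.2237)
  i=3: -2.7980·-1.1220 − -3.5540·4.3748 = +18.6872 (running +45.9109)
  i=4: -3.5540·-3.4560 − -1.6125·-1.1220 = +10.4734 (running +56.3843)
  i=5: -1.6125·-2.8860 − 4.0945·-3.4560 = +18.8043 (running +75.1885)
  i=6: 4.0945·2.3180 − 3.0055·-2.8860 = +18.1649 (running +93.3535)
Area = |Σ|/2 = |93.3535|/2 = 46.6767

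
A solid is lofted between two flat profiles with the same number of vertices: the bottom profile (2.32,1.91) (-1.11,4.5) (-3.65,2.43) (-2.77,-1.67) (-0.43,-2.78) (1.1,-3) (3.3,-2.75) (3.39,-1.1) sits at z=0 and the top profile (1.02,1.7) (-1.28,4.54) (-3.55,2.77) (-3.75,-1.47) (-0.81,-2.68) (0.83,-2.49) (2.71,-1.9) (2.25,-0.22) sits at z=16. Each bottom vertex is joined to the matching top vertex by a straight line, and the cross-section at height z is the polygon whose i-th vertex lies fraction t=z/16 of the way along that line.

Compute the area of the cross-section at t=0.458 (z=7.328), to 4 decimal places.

Area at t=0.458: 33.2497

Cross-section at t=0.458: each vertex is (1-t)·p0[i] + t·p1[i].
  v1: (1-0.458)·(2.32,1.91) + 0.458·(1.02,1.7) = (1.7246,1.8138)
  v2: (1-0.458)·(-1.11,4.5) + 0.458·(-1.28,4.54) = (-1.1879,4.5183)
  v3: (1-0.458)·(-3.65,2.43) + 0.458·(-3.55,2.77) = (-3.6042,2.5857)
  v4: (1-0.458)·(-2.77,-1.67) + 0.458·(-3.75,-1.47) = (-3.2188,-1.5784)
  v5: (1-0.458)·(-0.43,-2.78) + 0.458·(-0.81,-2.68) = (-0.6040,-2.7342)
  v6: (1-0.458)·(1.1,-3) + 0.458·(0.83,-2.49) = (0.9763,-2.7664)
  v7: (1-0.458)·(3.3,-2.75) + 0.458·(2.71,-1.9) = (3.0298,-2.3607)
  v8: (1-0.458)·(3.39,-1.1) + 0.458·(2.25,-0.22) = (2.8679,-0.6970)
Shoelace sum Σ(x_i·y_{i+1} − x_{i+1}·y_i):
  i=1: 1.7246·4.5183 − -1.1879·1.8138 = +9.9469 (running +9.9469)
  i=2: -1.1879·2.5857 − -3.6042·4.5183 = +13.2135 (running +23.1603)
  i=3: -3.6042·-1.5784 − -3.2188·2.5857 = +14.0119 (running +37.1722)
  i=4: -3.2188·-2.7342 − -0.6040·-1.5784 = +7.8475 (running +45.0197)
  i=5: -0.6040·-2.7664 − 0.9763·-2.7342 = +4.3405 (running +49.3603)
  i=6: 0.9763·-2.3607 − 3.0298·-2.7664 = +6.0768 (running +55.4371)
  i=7: 3.0298·-0.6970 − 2.8679·-2.3607 = +4.6586 (running +60.0956)
  i=8: 2.8679·1.8138 − 1.7246·-0.6970 = +6.4038 (running +66.4994)
Area = |Σ|/2 = |66.4994|/2 = 33.2497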